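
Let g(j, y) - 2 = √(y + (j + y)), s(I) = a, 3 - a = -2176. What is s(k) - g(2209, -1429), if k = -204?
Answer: 2177 - I*√649 ≈ 2177.0 - 25.475*I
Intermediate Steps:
a = 2179 (a = 3 - 1*(-2176) = 3 + 2176 = 2179)
s(I) = 2179
g(j, y) = 2 + √(j + 2*y) (g(j, y) = 2 + √(y + (j + y)) = 2 + √(j + 2*y))
s(k) - g(2209, -1429) = 2179 - (2 + √(2209 + 2*(-1429))) = 2179 - (2 + √(2209 - 2858)) = 2179 - (2 + √(-649)) = 2179 - (2 + I*√649) = 2179 + (-2 - I*√649) = 2177 - I*√649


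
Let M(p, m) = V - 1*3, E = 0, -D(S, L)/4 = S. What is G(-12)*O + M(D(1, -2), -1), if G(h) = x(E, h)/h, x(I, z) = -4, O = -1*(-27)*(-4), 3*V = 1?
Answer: -116/3 ≈ -38.667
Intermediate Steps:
V = ⅓ (V = (⅓)*1 = ⅓ ≈ 0.33333)
O = -108 (O = 27*(-4) = -108)
D(S, L) = -4*S
M(p, m) = -8/3 (M(p, m) = ⅓ - 1*3 = ⅓ - 3 = -8/3)
G(h) = -4/h
G(-12)*O + M(D(1, -2), -1) = -4/(-12)*(-108) - 8/3 = -4*(-1/12)*(-108) - 8/3 = (⅓)*(-108) - 8/3 = -36 - 8/3 = -116/3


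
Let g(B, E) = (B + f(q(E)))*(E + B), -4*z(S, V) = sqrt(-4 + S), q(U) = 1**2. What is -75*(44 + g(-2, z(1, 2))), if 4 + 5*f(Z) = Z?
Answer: -3690 - 195*I*sqrt(3)/4 ≈ -3690.0 - 84.438*I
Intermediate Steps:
q(U) = 1
f(Z) = -4/5 + Z/5
z(S, V) = -sqrt(-4 + S)/4
g(B, E) = (-3/5 + B)*(B + E) (g(B, E) = (B + (-4/5 + (1/5)*1))*(E + B) = (B + (-4/5 + 1/5))*(B + E) = (B - 3/5)*(B + E) = (-3/5 + B)*(B + E))
-75*(44 + g(-2, z(1, 2))) = -75*(44 + ((-2)**2 - 3/5*(-2) - (-3)*sqrt(-4 + 1)/20 - (-1)*sqrt(-4 + 1)/2)) = -75*(44 + (4 + 6/5 - (-3)*sqrt(-3)/20 - (-1)*sqrt(-3)/2)) = -75*(44 + (4 + 6/5 - (-3)*I*sqrt(3)/20 - (-1)*I*sqrt(3)/2)) = -75*(44 + (4 + 6/5 + 3*I*sqrt(3)/20 + I*sqrt(3)/2)) = -75*(44 + (26/5 + 13*I*sqrt(3)/20)) = -75*(246/5 + 13*I*sqrt(3)/20) = -3690 - 195*I*sqrt(3)/4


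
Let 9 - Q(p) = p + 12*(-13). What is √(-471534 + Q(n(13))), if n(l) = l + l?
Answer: I*√471395 ≈ 686.58*I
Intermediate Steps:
n(l) = 2*l
Q(p) = 165 - p (Q(p) = 9 - (p + 12*(-13)) = 9 - (p - 156) = 9 - (-156 + p) = 9 + (156 - p) = 165 - p)
√(-471534 + Q(n(13))) = √(-471534 + (165 - 2*13)) = √(-471534 + (165 - 1*26)) = √(-471534 + (165 - 26)) = √(-471534 + 139) = √(-471395) = I*√471395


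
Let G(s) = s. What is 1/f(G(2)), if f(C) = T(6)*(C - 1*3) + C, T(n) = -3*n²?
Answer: 1/110 ≈ 0.0090909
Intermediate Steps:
f(C) = 324 - 107*C (f(C) = (-3*6²)*(C - 1*3) + C = (-3*36)*(C - 3) + C = -108*(-3 + C) + C = (324 - 108*C) + C = 324 - 107*C)
1/f(G(2)) = 1/(324 - 107*2) = 1/(324 - 214) = 1/110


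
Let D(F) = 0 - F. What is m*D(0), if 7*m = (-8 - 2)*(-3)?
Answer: 0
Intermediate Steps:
D(F) = -F
m = 30/7 (m = ((-8 - 2)*(-3))/7 = (-10*(-3))/7 = (1/7)*30 = 30/7 ≈ 4.2857)
m*D(0) = 30*(-1*0)/7 = (30/7)*0 = 0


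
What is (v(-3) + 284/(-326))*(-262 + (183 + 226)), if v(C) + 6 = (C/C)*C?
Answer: -236523/163 ≈ -1451.1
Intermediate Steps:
v(C) = -6 + C (v(C) = -6 + (C/C)*C = -6 + 1*C = -6 + C)
(v(-3) + 284/(-326))*(-262 + (183 + 226)) = ((-6 - 3) + 284/(-326))*(-262 + (183 + 226)) = (-9 + 284*(-1/326))*(-262 + 409) = (-9 - 142/163)*147 = -1609/163*147 = -236523/163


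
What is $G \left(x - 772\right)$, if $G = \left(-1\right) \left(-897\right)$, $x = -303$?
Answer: $-964275$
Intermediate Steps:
$G = 897$
$G \left(x - 772\right) = 897 \left(-303 - 772\right) = 897 \left(-1075\right) = -964275$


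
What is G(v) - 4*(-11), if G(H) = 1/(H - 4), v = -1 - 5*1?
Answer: 439/10 ≈ 43.900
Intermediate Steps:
v = -6 (v = -1 - 5 = -6)
G(H) = 1/(-4 + H)
G(v) - 4*(-11) = 1/(-4 - 6) - 4*(-11) = 1/(-10) + 44 = -1/10 + 44 = 439/10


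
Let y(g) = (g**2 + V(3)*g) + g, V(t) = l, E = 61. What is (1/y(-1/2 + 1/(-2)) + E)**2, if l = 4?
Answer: 59049/16 ≈ 3690.6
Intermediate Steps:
V(t) = 4
y(g) = g**2 + 5*g (y(g) = (g**2 + 4*g) + g = g**2 + 5*g)
(1/y(-1/2 + 1/(-2)) + E)**2 = (1/((-1/2 + 1/(-2))*(5 + (-1/2 + 1/(-2)))) + 61)**2 = (1/((-1*1/2 + 1*(-1/2))*(5 + (-1*1/2 + 1*(-1/2)))) + 61)**2 = (1/((-1/2 - 1/2)*(5 + (-1/2 - 1/2))) + 61)**2 = (1/(-(5 - 1)) + 61)**2 = (1/(-1*4) + 61)**2 = (1/(-4) + 61)**2 = (-1/4 + 61)**2 = (243/4)**2 = 59049/16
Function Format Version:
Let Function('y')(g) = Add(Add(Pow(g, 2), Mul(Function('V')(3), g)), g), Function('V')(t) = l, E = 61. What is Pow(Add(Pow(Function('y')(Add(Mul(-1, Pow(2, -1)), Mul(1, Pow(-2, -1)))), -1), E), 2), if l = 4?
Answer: Rational(59049, 16) ≈ 3690.6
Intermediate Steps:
Function('V')(t) = 4
Function('y')(g) = Add(Pow(g, 2), Mul(5, g)) (Function('y')(g) = Add(Add(Pow(g, 2), Mul(4, g)), g) = Add(Pow(g, 2), Mul(5, g)))
Pow(Add(Pow(Function('y')(Add(Mul(-1, Pow(2, -1)), Mul(1, Pow(-2, -1)))), -1), E), 2) = Pow(Add(Pow(Mul(Add(Mul(-1, Pow(2, -1)), Mul(1, Pow(-2, -1))), Add(5, Add(Mul(-1, Pow(2, -1)), Mul(1, Pow(-2, -1))))), -1), 61), 2) = Pow(Add(Pow(Mul(Add(Mul(-1, Rational(1, 2)), Mul(1, Rational(-1, 2))), Add(5, Add(Mul(-1, Rational(1, 2)), Mul(1, Rational(-1, 2))))), -1), 61), 2) = Pow(Add(Pow(Mul(Add(Rational(-1, 2), Rational(-1, 2)), Add(5, Add(Rational(-1, 2), Rational(-1, 2)))), -1), 61), 2) = Pow(Add(Pow(Mul(-1, Add(5, -1)), -1), 61), 2) = Pow(Add(Pow(Mul(-1, 4), -1), 61), 2) = Pow(Add(Pow(-4, -1), 61), 2) = Pow(Add(Rational(-1, 4), 61), 2) = Pow(Rational(243, 4), 2) = Rational(59049, 16)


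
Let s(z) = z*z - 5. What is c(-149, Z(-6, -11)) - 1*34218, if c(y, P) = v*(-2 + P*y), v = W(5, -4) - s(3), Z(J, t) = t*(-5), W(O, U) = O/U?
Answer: 35265/4 ≈ 8816.3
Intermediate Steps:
s(z) = -5 + z² (s(z) = z² - 5 = -5 + z²)
Z(J, t) = -5*t
v = -21/4 (v = 5/(-4) - (-5 + 3²) = 5*(-¼) - (-5 + 9) = -5/4 - 1*4 = -5/4 - 4 = -21/4 ≈ -5.2500)
c(y, P) = 21/2 - 21*P*y/4 (c(y, P) = -21*(-2 + P*y)/4 = 21/2 - 21*P*y/4)
c(-149, Z(-6, -11)) - 1*34218 = (21/2 - 21/4*(-5*(-11))*(-149)) - 1*34218 = (21/2 - 21/4*55*(-149)) - 34218 = (21/2 + 172095/4) - 34218 = 172137/4 - 34218 = 35265/4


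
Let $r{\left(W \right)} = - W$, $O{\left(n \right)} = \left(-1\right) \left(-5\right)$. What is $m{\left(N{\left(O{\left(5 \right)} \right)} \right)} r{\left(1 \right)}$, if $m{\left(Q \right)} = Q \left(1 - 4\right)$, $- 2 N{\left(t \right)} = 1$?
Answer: $- \frac{3}{2} \approx -1.5$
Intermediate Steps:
$O{\left(n \right)} = 5$
$N{\left(t \right)} = - \frac{1}{2}$ ($N{\left(t \right)} = \left(- \frac{1}{2}\right) 1 = - \frac{1}{2}$)
$m{\left(Q \right)} = - 3 Q$ ($m{\left(Q \right)} = Q \left(-3\right) = - 3 Q$)
$m{\left(N{\left(O{\left(5 \right)} \right)} \right)} r{\left(1 \right)} = \left(-3\right) \left(- \frac{1}{2}\right) \left(\left(-1\right) 1\right) = \frac{3}{2} \left(-1\right) = - \frac{3}{2}$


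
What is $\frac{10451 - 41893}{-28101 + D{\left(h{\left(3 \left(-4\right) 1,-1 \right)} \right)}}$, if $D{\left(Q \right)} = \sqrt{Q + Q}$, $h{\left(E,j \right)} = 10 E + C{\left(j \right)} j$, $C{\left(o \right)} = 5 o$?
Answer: $\frac{883551642}{789666431} + \frac{31442 i \sqrt{230}}{789666431} \approx 1.1189 + 0.00060385 i$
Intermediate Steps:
$h{\left(E,j \right)} = 5 j^{2} + 10 E$ ($h{\left(E,j \right)} = 10 E + 5 j j = 10 E + 5 j^{2} = 5 j^{2} + 10 E$)
$D{\left(Q \right)} = \sqrt{2} \sqrt{Q}$ ($D{\left(Q \right)} = \sqrt{2 Q} = \sqrt{2} \sqrt{Q}$)
$\frac{10451 - 41893}{-28101 + D{\left(h{\left(3 \left(-4\right) 1,-1 \right)} \right)}} = \frac{10451 - 41893}{-28101 + \sqrt{2} \sqrt{5 \left(-1\right)^{2} + 10 \cdot 3 \left(-4\right) 1}} = - \frac{31442}{-28101 + \sqrt{2} \sqrt{5 \cdot 1 + 10 \left(\left(-12\right) 1\right)}} = - \frac{31442}{-28101 + \sqrt{2} \sqrt{5 + 10 \left(-12\right)}} = - \frac{31442}{-28101 + \sqrt{2} \sqrt{5 - 120}} = - \frac{31442}{-28101 + \sqrt{2} \sqrt{-115}} = - \frac{31442}{-28101 + \sqrt{2} i \sqrt{115}} = - \frac{31442}{-28101 + i \sqrt{230}}$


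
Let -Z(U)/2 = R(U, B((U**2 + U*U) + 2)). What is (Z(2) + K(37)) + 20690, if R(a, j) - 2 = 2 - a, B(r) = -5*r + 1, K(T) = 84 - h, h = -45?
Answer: 20815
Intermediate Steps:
K(T) = 129 (K(T) = 84 - 1*(-45) = 84 + 45 = 129)
B(r) = 1 - 5*r
R(a, j) = 4 - a (R(a, j) = 2 + (2 - a) = 4 - a)
Z(U) = -8 + 2*U (Z(U) = -2*(4 - U) = -8 + 2*U)
(Z(2) + K(37)) + 20690 = ((-8 + 2*2) + 129) + 20690 = ((-8 + 4) + 129) + 20690 = (-4 + 129) + 20690 = 125 + 20690 = 20815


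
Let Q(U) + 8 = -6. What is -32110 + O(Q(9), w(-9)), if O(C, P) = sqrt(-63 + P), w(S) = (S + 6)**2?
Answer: -32110 + 3*I*sqrt(6) ≈ -32110.0 + 7.3485*I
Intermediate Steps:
w(S) = (6 + S)**2
Q(U) = -14 (Q(U) = -8 - 6 = -14)
-32110 + O(Q(9), w(-9)) = -32110 + sqrt(-63 + (6 - 9)**2) = -32110 + sqrt(-63 + (-3)**2) = -32110 + sqrt(-63 + 9) = -32110 + sqrt(-54) = -32110 + 3*I*sqrt(6)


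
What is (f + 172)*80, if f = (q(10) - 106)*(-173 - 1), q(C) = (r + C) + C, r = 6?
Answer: 1127360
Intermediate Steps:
q(C) = 6 + 2*C (q(C) = (6 + C) + C = 6 + 2*C)
f = 13920 (f = ((6 + 2*10) - 106)*(-173 - 1) = ((6 + 20) - 106)*(-174) = (26 - 106)*(-174) = -80*(-174) = 13920)
(f + 172)*80 = (13920 + 172)*80 = 14092*80 = 1127360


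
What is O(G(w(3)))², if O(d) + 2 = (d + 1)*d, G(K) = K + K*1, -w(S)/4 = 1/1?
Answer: 2916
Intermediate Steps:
w(S) = -4 (w(S) = -4/1 = -4*1 = -4)
G(K) = 2*K (G(K) = K + K = 2*K)
O(d) = -2 + d*(1 + d) (O(d) = -2 + (d + 1)*d = -2 + (1 + d)*d = -2 + d*(1 + d))
O(G(w(3)))² = (-2 + 2*(-4) + (2*(-4))²)² = (-2 - 8 + (-8)²)² = (-2 - 8 + 64)² = 54² = 2916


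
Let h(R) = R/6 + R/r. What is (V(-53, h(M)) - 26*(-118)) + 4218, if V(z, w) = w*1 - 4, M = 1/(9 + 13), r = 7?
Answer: 6728581/924 ≈ 7282.0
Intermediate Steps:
M = 1/22 ≈ 0.045455
h(R) = 13*R/42 (h(R) = R/6 + R/7 = 13*R/42)
V(z, w) = -4 + w (V(z, w) = w - 4 = -4 + w)
(V(-53, h(M)) - 26*(-118)) + 4218 = ((-4 + (13/42)*(1/22)) - 26*(-118)) + 4218 = ((-4 + 13/924) + 3068) + 4218 = (-3683/924 + 3068) + 4218 = 2831149/924 + 4218 = 6728581/924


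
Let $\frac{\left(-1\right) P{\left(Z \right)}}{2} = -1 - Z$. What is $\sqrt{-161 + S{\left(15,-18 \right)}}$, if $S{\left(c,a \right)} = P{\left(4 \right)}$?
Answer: $i \sqrt{151} \approx 12.288 i$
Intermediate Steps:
$P{\left(Z \right)} = 2 + 2 Z$ ($P{\left(Z \right)} = - 2 \left(-1 - Z\right) = 2 + 2 Z$)
$S{\left(c,a \right)} = 10$ ($S{\left(c,a \right)} = 2 + 2 \cdot 4 = 2 + 8 = 10$)
$\sqrt{-161 + S{\left(15,-18 \right)}} = \sqrt{-161 + 10} = \sqrt{-151} = i \sqrt{151}$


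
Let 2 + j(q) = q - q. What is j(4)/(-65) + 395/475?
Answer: 213/247 ≈ 0.86235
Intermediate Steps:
j(q) = -2 (j(q) = -2 + (q - q) = -2 + 0 = -2)
j(4)/(-65) + 395/475 = -2/(-65) + 395/475 = -2*(-1/65) + 395*(1/475) = 2/65 + 79/95 = 213/247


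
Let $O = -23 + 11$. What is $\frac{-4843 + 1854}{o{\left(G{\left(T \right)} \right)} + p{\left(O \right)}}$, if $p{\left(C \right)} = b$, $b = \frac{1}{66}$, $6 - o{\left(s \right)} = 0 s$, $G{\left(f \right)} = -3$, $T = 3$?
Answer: $- \frac{197274}{397} \approx -496.91$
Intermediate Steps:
$o{\left(s \right)} = 6$ ($o{\left(s \right)} = 6 - 0 s = 6 - 0 = 6 + 0 = 6$)
$O = -12$
$b = \frac{1}{66} \approx 0.015152$
$p{\left(C \right)} = \frac{1}{66}$
$\frac{-4843 + 1854}{o{\left(G{\left(T \right)} \right)} + p{\left(O \right)}} = \frac{-4843 + 1854}{6 + \frac{1}{66}} = - \frac{2989}{\frac{397}{66}} = \left(-2989\right) \frac{66}{397} = - \frac{197274}{397}$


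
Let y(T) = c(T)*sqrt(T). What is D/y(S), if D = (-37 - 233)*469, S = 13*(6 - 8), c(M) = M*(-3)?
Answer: 21105*I*sqrt(26)/338 ≈ 318.39*I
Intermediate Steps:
c(M) = -3*M
S = -26 (S = 13*(-2) = -26)
D = -126630 (D = -270*469 = -126630)
y(T) = -3*T**(3/2) (y(T) = (-3*T)*sqrt(T) = -3*T**(3/2))
D/y(S) = -126630*(-I*sqrt(26)/2028) = -(-21105)*I*sqrt(26)/338 = 21105*I*sqrt(26)/338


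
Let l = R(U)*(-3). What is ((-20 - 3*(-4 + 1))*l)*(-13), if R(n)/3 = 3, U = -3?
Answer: -3861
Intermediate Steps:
R(n) = 9 (R(n) = 3*3 = 9)
l = -27 (l = 9*(-3) = -27)
((-20 - 3*(-4 + 1))*l)*(-13) = ((-20 - 3*(-4 + 1))*(-27))*(-13) = ((-20 - 3*(-3))*(-27))*(-13) = ((-20 + 9)*(-27))*(-13) = -11*(-27)*(-13) = 297*(-13) = -3861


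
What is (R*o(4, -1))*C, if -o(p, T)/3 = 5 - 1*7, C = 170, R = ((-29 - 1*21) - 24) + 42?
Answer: -32640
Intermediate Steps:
R = -32 (R = ((-29 - 21) - 24) + 42 = (-50 - 24) + 42 = -74 + 42 = -32)
o(p, T) = 6 (o(p, T) = -3*(5 - 1*7) = -3*(5 - 7) = -3*(-2) = 6)
(R*o(4, -1))*C = -32*6*170 = -192*170 = -32640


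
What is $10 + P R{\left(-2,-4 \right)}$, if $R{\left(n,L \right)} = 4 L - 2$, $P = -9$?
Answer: $172$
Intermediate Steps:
$R{\left(n,L \right)} = -2 + 4 L$
$10 + P R{\left(-2,-4 \right)} = 10 - 9 \left(-2 + 4 \left(-4\right)\right) = 10 - 9 \left(-2 - 16\right) = 10 - -162 = 10 + 162 = 172$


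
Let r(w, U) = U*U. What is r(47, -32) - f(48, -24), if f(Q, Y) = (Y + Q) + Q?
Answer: 952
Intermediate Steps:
f(Q, Y) = Y + 2*Q (f(Q, Y) = (Q + Y) + Q = Y + 2*Q)
r(w, U) = U²
r(47, -32) - f(48, -24) = (-32)² - (-24 + 2*48) = 1024 - (-24 + 96) = 1024 - 1*72 = 1024 - 72 = 952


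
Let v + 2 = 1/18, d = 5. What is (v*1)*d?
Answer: -175/18 ≈ -9.7222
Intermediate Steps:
v = -35/18 (v = -2 + 1/18 = -35/18 ≈ -1.9444)
(v*1)*d = -35/18*1*5 = -35/18*5 = -175/18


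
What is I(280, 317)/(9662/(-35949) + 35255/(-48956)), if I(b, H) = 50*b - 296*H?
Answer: 140497873087008/1740394867 ≈ 80728.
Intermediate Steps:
I(b, H) = -296*H + 50*b
I(280, 317)/(9662/(-35949) + 35255/(-48956)) = (-296*317 + 50*280)/(9662/(-35949) + 35255/(-48956)) = (-93832 + 14000)/(9662*(-1/35949) + 35255*(-1/48956)) = -79832/(-9662/35949 - 35255/48956) = -79832/(-1740394867/1759919244) = -79832*(-1759919244/1740394867) = 140497873087008/1740394867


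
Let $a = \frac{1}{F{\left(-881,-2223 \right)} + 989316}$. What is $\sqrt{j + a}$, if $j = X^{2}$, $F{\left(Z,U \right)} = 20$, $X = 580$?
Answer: $\frac{\sqrt{82315879127600934}}{494668} \approx 580.0$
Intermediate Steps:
$j = 336400$ ($j = 580^{2} = 336400$)
$a = \frac{1}{989336}$ ($a = \frac{1}{20 + 989316} = \frac{1}{989336} \approx 1.0108 \cdot 10^{-6}$)
$\sqrt{j + a} = \sqrt{336400 + \frac{1}{989336}} = \sqrt{\frac{332812630401}{989336}} = \frac{\sqrt{82315879127600934}}{494668}$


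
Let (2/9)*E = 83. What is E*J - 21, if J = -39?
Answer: -29175/2 ≈ -14588.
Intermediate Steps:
E = 747/2 (E = (9/2)*83 = 747/2 ≈ 373.50)
E*J - 21 = (747/2)*(-39) - 21 = -29133/2 - 21 = -29175/2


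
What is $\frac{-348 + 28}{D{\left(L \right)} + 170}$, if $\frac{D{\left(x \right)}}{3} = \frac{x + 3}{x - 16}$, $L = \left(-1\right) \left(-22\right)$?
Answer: $- \frac{128}{73} \approx -1.7534$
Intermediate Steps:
$L = 22$
$D{\left(x \right)} = \frac{3 \left(3 + x\right)}{-16 + x}$ ($D{\left(x \right)} = 3 \frac{x + 3}{x - 16} = 3 \frac{3 + x}{-16 + x} = \frac{3 \left(3 + x\right)}{-16 + x}$)
$\frac{-348 + 28}{D{\left(L \right)} + 170} = \frac{-348 + 28}{\frac{3 \left(3 + 22\right)}{-16 + 22} + 170} = - \frac{320}{3 \cdot \frac{1}{6} \cdot 25 + 170} = - \frac{320}{\frac{25}{2} + 170} = - \frac{320}{\frac{365}{2}} = \left(-320\right) \frac{2}{365} = - \frac{128}{73}$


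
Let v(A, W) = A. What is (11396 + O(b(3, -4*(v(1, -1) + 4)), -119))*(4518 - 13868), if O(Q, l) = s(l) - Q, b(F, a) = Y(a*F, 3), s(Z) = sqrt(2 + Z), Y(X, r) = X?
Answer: -107113600 - 28050*I*sqrt(13) ≈ -1.0711e+8 - 1.0114e+5*I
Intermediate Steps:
b(F, a) = F*a (b(F, a) = a*F = F*a)
O(Q, l) = sqrt(2 + l) - Q
(11396 + O(b(3, -4*(v(1, -1) + 4)), -119))*(4518 - 13868) = (11396 + (sqrt(2 - 119) - 3*(-4*(1 + 4))))*(4518 - 13868) = (11396 + (sqrt(-117) - 3*(-4*5)))*(-9350) = (11396 + (3*I*sqrt(13) - 3*(-20)))*(-9350) = (11396 + (3*I*sqrt(13) - 1*(-60)))*(-9350) = (11396 + (3*I*sqrt(13) + 60))*(-9350) = (11396 + (60 + 3*I*sqrt(13)))*(-9350) = (11456 + 3*I*sqrt(13))*(-9350) = -107113600 - 28050*I*sqrt(13)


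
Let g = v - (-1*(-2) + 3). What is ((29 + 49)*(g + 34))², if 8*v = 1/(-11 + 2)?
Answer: 736091161/144 ≈ 5.1117e+6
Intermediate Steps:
v = -1/72 (v = 1/(8*(-11 + 2)) = (⅛)/(-9) = (⅛)*(-⅑) = -1/72 ≈ -0.013889)
g = -361/72 (g = -1/72 - (-1*(-2) + 3) = -1/72 - (2 + 3) = -1/72 - 1*5 = -1/72 - 5 = -361/72 ≈ -5.0139)
((29 + 49)*(g + 34))² = ((29 + 49)*(-361/72 + 34))² = (78*(2087/72))² = (27131/12)² = 736091161/144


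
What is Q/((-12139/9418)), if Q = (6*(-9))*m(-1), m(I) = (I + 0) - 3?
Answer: -2034288/12139 ≈ -167.58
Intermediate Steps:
m(I) = -3 + I (m(I) = I - 3 = -3 + I)
Q = 216 (Q = (6*(-9))*(-3 - 1) = -54*(-4) = 216)
Q/((-12139/9418)) = 216/((-12139/9418)) = 216/((-12139*1/9418)) = 216/(-12139/9418) = 216*(-9418/12139) = -2034288/12139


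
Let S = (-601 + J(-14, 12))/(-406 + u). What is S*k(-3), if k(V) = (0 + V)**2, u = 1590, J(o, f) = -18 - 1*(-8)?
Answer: -5499/1184 ≈ -4.6444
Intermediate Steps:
J(o, f) = -10 (J(o, f) = -18 + 8 = -10)
k(V) = V**2
S = -611/1184 (S = (-601 - 10)/(-406 + 1590) = -611/1184 ≈ -0.51605)
S*k(-3) = -611/1184*(-3)**2 = -611/1184*9 = -5499/1184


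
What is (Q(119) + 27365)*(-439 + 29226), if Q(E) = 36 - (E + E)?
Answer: 781941281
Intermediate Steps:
Q(E) = 36 - 2*E
(Q(119) + 27365)*(-439 + 29226) = ((36 - 2*119) + 27365)*(-439 + 29226) = ((36 - 238) + 27365)*28787 = (-202 + 27365)*28787 = 27163*28787 = 781941281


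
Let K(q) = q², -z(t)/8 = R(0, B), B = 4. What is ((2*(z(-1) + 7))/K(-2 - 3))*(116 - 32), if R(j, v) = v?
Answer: -168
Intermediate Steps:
z(t) = -32 (z(t) = -8*4 = -32)
((2*(z(-1) + 7))/K(-2 - 3))*(116 - 32) = ((2*(-32 + 7))/((-2 - 3)²))*(116 - 32) = ((2*(-25))/((-5)²))*84 = -50/25*84 = -50*1/25*84 = -2*84 = -168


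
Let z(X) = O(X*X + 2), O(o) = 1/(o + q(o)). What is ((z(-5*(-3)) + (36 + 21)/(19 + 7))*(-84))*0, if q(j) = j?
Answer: 0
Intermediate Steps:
O(o) = 1/(2*o) (O(o) = 1/(o + o) = 1/(2*o))
z(X) = 1/(2*(2 + X²)) (z(X) = 1/(2*(X*X + 2)) = 1/(2*(X² + 2)) = 1/(2*(2 + X²)))
((z(-5*(-3)) + (36 + 21)/(19 + 7))*(-84))*0 = ((1/(2*(2 + (-5*(-3))²)) + (36 + 21)/(19 + 7))*(-84))*0 = ((1/(2*(2 + 15²)) + 57/26)*(-84))*0 = ((1/(2*(2 + 225)) + 57*(1/26))*(-84))*0 = (((½)/227 + 57/26)*(-84))*0 = (((½)*(1/227) + 57/26)*(-84))*0 = ((1/454 + 57/26)*(-84))*0 = ((6476/2951)*(-84))*0 = -543984/2951*0 = 0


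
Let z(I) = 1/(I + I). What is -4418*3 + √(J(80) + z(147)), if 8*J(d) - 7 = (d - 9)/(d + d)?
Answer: -13254 + √2635755/1680 ≈ -13253.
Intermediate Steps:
z(I) = 1/(2*I)
J(d) = 7/8 + (-9 + d)/(16*d) (J(d) = 7/8 + ((d - 9)/(d + d))/8 = 7/8 + ((-9 + d)/((2*d)))/8 = 7/8 + ((-9 + d)*(1/(2*d)))/8 = 7/8 + ((-9 + d)/(2*d))/8 = 7/8 + (-9 + d)/(16*d))
-4418*3 + √(J(80) + z(147)) = -4418*3 + √((3/16)*(-3 + 5*80)/80 + (½)/147) = -13254 + √((3/16)*(1/80)*(-3 + 400) + (½)*(1/147)) = -13254 + √((3/16)*(1/80)*397 + 1/294) = -13254 + √(1191/1280 + 1/294) = -13254 + √(175717/188160) = -13254 + √2635755/1680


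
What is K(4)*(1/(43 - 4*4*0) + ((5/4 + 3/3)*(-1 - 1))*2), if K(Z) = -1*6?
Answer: 2316/43 ≈ 53.860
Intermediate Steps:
K(Z) = -6
K(4)*(1/(43 - 4*4*0) + ((5/4 + 3/3)*(-1 - 1))*2) = -6*(1/(43 - 4*4*0) + ((5/4 + 3/3)*(-1 - 1))*2) = -6*(1/(43 - 16*0) + ((5*(¼) + 3*(⅓))*(-2))*2) = -6*(1/(43 + 0) + ((5/4 + 1)*(-2))*2) = -6*(1/43 + ((9/4)*(-2))*2) = -6*(1/43 - 9/2*2) = -6*(1/43 - 9) = -6*(-386/43) = 2316/43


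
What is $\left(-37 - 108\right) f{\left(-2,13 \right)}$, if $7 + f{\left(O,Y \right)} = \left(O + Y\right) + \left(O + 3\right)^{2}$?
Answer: $-725$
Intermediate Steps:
$f{\left(O,Y \right)} = -7 + O + Y + \left(3 + O\right)^{2}$ ($f{\left(O,Y \right)} = -7 + \left(\left(O + Y\right) + \left(O + 3\right)^{2}\right) = -7 + \left(\left(O + Y\right) + \left(3 + O\right)^{2}\right) = -7 + \left(O + Y + \left(3 + O\right)^{2}\right) = -7 + O + Y + \left(3 + O\right)^{2}$)
$\left(-37 - 108\right) f{\left(-2,13 \right)} = \left(-37 - 108\right) \left(-7 - 2 + 13 + \left(3 - 2\right)^{2}\right) = - 145 \left(-7 - 2 + 13 + 1^{2}\right) = - 145 \left(-7 - 2 + 13 + 1\right) = \left(-145\right) 5 = -725$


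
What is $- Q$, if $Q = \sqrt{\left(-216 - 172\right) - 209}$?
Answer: $- i \sqrt{597} \approx - 24.434 i$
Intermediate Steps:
$Q = i \sqrt{597}$ ($Q = \sqrt{\left(-216 - 172\right) - 209} = \sqrt{-388 - 209} = \sqrt{-597} = i \sqrt{597} \approx 24.434 i$)
$- Q = - i \sqrt{597}$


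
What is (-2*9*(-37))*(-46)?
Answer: -30636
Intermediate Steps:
(-2*9*(-37))*(-46) = -18*(-37)*(-46) = 666*(-46) = -30636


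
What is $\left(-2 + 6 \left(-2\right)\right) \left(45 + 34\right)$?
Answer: $-1106$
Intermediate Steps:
$\left(-2 + 6 \left(-2\right)\right) \left(45 + 34\right) = \left(-2 - 12\right) 79 = \left(-14\right) 79 = -1106$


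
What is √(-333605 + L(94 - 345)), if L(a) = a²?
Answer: 2*I*√67651 ≈ 520.2*I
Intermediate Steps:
√(-333605 + L(94 - 345)) = √(-333605 + (94 - 345)²) = √(-333605 + (-251)²) = √(-333605 + 63001) = √(-270604) = 2*I*√67651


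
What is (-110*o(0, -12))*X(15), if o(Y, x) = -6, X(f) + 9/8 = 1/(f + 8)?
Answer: -32835/46 ≈ -713.80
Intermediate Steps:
X(f) = -9/8 + 1/(8 + f) (X(f) = -9/8 + 1/(f + 8) = -9/8 + 1/(8 + f))
(-110*o(0, -12))*X(15) = (-110*(-6))*((-64 - 9*15)/(8*(8 + 15))) = 660*((⅛)*(-64 - 135)/23) = 660*((⅛)*(1/23)*(-199)) = 660*(-199/184) = -32835/46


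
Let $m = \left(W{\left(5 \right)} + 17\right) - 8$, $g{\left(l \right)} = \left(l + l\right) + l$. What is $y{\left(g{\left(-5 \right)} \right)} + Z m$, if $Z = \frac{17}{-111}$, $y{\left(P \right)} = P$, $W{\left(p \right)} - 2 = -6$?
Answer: $- \frac{1750}{111} \approx -15.766$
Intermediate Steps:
$W{\left(p \right)} = -4$ ($W{\left(p \right)} = 2 - 6 = -4$)
$g{\left(l \right)} = 3 l$ ($g{\left(l \right)} = 2 l + l = 3 l$)
$Z = - \frac{17}{111}$ ($Z = 17 \left(- \frac{1}{111}\right) = - \frac{17}{111} \approx -0.15315$)
$m = 5$ ($m = \left(-4 + 17\right) - 8 = 13 - 8 = 5$)
$y{\left(g{\left(-5 \right)} \right)} + Z m = 3 \left(-5\right) - \frac{85}{111} = -15 - \frac{85}{111} = - \frac{1750}{111}$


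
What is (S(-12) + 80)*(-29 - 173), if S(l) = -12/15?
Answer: -79992/5 ≈ -15998.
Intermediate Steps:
S(l) = -4/5 (S(l) = -12*1/15 = -4/5)
(S(-12) + 80)*(-29 - 173) = (-4/5 + 80)*(-29 - 173) = (396/5)*(-202) = -79992/5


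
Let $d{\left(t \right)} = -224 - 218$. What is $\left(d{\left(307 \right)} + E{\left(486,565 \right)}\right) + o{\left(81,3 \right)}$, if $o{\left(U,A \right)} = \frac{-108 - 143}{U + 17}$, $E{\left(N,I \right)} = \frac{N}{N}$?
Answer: $- \frac{43469}{98} \approx -443.56$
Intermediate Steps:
$E{\left(N,I \right)} = 1$
$d{\left(t \right)} = -442$
$o{\left(U,A \right)} = - \frac{251}{17 + U}$
$\left(d{\left(307 \right)} + E{\left(486,565 \right)}\right) + o{\left(81,3 \right)} = \left(-442 + 1\right) - \frac{251}{17 + 81} = -441 - \frac{251}{98} = - \frac{43469}{98}$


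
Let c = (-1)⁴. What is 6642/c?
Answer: 6642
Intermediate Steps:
c = 1
6642/c = 6642/1 = 6642*1 = 6642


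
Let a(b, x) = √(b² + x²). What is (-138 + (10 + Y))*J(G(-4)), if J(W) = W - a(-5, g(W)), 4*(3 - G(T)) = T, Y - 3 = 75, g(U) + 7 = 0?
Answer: -200 + 50*√74 ≈ 230.12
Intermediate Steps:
g(U) = -7 (g(U) = -7 + 0 = -7)
Y = 78 (Y = 3 + 75 = 78)
G(T) = 3 - T/4
J(W) = W - √74 (J(W) = W - √((-5)² + (-7)²) = W - √(25 + 49) = W - √74)
(-138 + (10 + Y))*J(G(-4)) = (-138 + (10 + 78))*((3 - ¼*(-4)) - √74) = (-138 + 88)*((3 + 1) - √74) = -50*(4 - √74) = -200 + 50*√74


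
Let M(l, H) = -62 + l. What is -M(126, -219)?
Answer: -64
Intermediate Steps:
-M(126, -219) = -(-62 + 126) = -1*64 = -64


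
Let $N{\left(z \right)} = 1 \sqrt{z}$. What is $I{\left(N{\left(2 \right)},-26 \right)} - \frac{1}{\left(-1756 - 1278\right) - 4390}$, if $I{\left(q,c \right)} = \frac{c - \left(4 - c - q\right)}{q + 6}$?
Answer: $- \frac{1254639}{126208} + \frac{31 \sqrt{2}}{17} \approx -7.3622$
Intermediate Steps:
$N{\left(z \right)} = \sqrt{z}$
$I{\left(q,c \right)} = \frac{-4 + q + 2 c}{6 + q}$ ($I{\left(q,c \right)} = \frac{c - \left(4 - c - q\right)}{6 + q} = \frac{c + \left(-4 + c + q\right)}{6 + q} = \frac{-4 + q + 2 c}{6 + q}$)
$I{\left(N{\left(2 \right)},-26 \right)} - \frac{1}{\left(-1756 - 1278\right) - 4390} = \frac{-4 + \sqrt{2} + 2 \left(-26\right)}{6 + \sqrt{2}} - \frac{1}{\left(-1756 - 1278\right) - 4390} = \frac{-4 + \sqrt{2} - 52}{6 + \sqrt{2}} - \frac{1}{\left(-1756 - 1278\right) - 4390} = \frac{-56 + \sqrt{2}}{6 + \sqrt{2}} - \frac{1}{-3034 - 4390} = \frac{-56 + \sqrt{2}}{6 + \sqrt{2}} - \frac{1}{-7424} = \frac{-56 + \sqrt{2}}{6 + \sqrt{2}} - - \frac{1}{7424} = \frac{-56 + \sqrt{2}}{6 + \sqrt{2}} + \frac{1}{7424} = \frac{1}{7424} + \frac{-56 + \sqrt{2}}{6 + \sqrt{2}}$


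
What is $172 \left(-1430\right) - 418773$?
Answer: $-664733$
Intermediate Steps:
$172 \left(-1430\right) - 418773 = -245960 - 418773 = -664733$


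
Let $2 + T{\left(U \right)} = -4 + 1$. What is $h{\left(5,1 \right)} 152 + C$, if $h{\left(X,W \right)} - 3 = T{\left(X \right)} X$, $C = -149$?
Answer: $-3493$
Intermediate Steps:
$T{\left(U \right)} = -5$ ($T{\left(U \right)} = -2 + \left(-4 + 1\right) = -2 - 3 = -5$)
$h{\left(X,W \right)} = 3 - 5 X$
$h{\left(5,1 \right)} 152 + C = \left(3 - 25\right) 152 - 149 = \left(-22\right) 152 - 149 = -3344 - 149 = -3493$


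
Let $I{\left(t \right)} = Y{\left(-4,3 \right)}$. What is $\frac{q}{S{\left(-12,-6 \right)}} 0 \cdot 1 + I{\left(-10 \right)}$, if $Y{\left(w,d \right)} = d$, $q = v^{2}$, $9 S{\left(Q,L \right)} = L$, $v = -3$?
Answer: $3$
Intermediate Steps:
$S{\left(Q,L \right)} = \frac{L}{9}$
$q = 9$ ($q = \left(-3\right)^{2} = 9$)
$I{\left(t \right)} = 3$
$\frac{q}{S{\left(-12,-6 \right)}} 0 \cdot 1 + I{\left(-10 \right)} = \frac{9}{\frac{1}{9} \left(-6\right)} 0 \cdot 1 + 3 = \frac{9}{- \frac{2}{3}} \cdot 0 + 3 = 9 \left(- \frac{3}{2}\right) 0 + 3 = \left(- \frac{27}{2}\right) 0 + 3 = 0 + 3 = 3$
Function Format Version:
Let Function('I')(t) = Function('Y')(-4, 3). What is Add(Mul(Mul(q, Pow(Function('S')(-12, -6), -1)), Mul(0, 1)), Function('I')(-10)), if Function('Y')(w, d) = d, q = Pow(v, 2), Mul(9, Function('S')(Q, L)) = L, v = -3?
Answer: 3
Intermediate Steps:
Function('S')(Q, L) = Mul(Rational(1, 9), L)
q = 9 (q = Pow(-3, 2) = 9)
Function('I')(t) = 3
Add(Mul(Mul(q, Pow(Function('S')(-12, -6), -1)), Mul(0, 1)), Function('I')(-10)) = Add(Mul(Mul(9, Pow(Mul(Rational(1, 9), -6), -1)), Mul(0, 1)), 3) = Add(Mul(Mul(9, Pow(Rational(-2, 3), -1)), 0), 3) = Add(Mul(Mul(9, Rational(-3, 2)), 0), 3) = Add(Mul(Rational(-27, 2), 0), 3) = Add(0, 3) = 3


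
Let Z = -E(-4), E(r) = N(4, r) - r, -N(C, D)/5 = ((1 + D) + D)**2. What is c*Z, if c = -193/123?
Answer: -46513/123 ≈ -378.15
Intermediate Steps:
N(C, D) = -5*(1 + 2*D)**2 (N(C, D) = -5*((1 + D) + D)**2 = -5*(1 + 2*D)**2)
c = -193/123 (c = -193*1/123 = -193/123 ≈ -1.5691)
E(r) = -r - 5*(1 + 2*r)**2 (E(r) = -5*(1 + 2*r)**2 - r = -r - 5*(1 + 2*r)**2)
Z = 241 (Z = -(-1*(-4) - 5*(1 + 2*(-4))**2) = -(4 - 5*(1 - 8)**2) = -(4 - 5*(-7)**2) = -(4 - 5*49) = -(4 - 245) = -1*(-241) = 241)
c*Z = -193/123*241 = -46513/123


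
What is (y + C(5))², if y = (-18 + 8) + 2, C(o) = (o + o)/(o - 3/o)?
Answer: 3969/121 ≈ 32.802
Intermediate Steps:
C(o) = 2*o/(o - 3/o) (C(o) = (2*o)/(o - 3/o) = 2*o/(o - 3/o))
y = -8 (y = -10 + 2 = -8)
(y + C(5))² = (-8 + 2*5²/(-3 + 5²))² = (-8 + 2*25/(-3 + 25))² = (-8 + 2*25/22)² = (-8 + 2*25*(1/22))² = (-8 + 25/11)² = (-63/11)² = 3969/121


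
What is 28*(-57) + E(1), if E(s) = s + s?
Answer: -1594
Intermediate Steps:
E(s) = 2*s
28*(-57) + E(1) = 28*(-57) + 2*1 = -1596 + 2 = -1594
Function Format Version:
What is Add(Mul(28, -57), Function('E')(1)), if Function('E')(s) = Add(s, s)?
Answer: -1594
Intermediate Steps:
Function('E')(s) = Mul(2, s)
Add(Mul(28, -57), Function('E')(1)) = Add(Mul(28, -57), Mul(2, 1)) = Add(-1596, 2) = -1594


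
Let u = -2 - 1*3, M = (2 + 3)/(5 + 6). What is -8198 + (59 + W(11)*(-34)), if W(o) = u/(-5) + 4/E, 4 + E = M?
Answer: -317251/39 ≈ -8134.6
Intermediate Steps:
M = 5/11 ≈ 0.45455
E = -39/11 (E = -4 + 5/11 = -39/11 ≈ -3.5455)
u = -5 (u = -2 - 3 = -5)
W(o) = -5/39 (W(o) = -5/(-5) + 4/(-39/11) = -5*(-⅕) + 4*(-11/39) = 1 - 44/39 = -5/39)
-8198 + (59 + W(11)*(-34)) = -8198 + (59 - 5/39*(-34)) = -8198 + (59 + 170/39) = -8198 + 2471/39 = -317251/39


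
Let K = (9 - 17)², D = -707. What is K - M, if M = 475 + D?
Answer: 296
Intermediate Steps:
K = 64 (K = (-8)² = 64)
M = -232 (M = 475 - 707 = -232)
K - M = 64 - 1*(-232) = 64 + 232 = 296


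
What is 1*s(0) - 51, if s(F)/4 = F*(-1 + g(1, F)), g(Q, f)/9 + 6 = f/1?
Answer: -51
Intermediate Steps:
g(Q, f) = -54 + 9*f (g(Q, f) = -54 + 9*(f/1) = -54 + 9*(f*1) = -54 + 9*f)
s(F) = 4*F*(-55 + 9*F) (s(F) = 4*(F*(-1 + (-54 + 9*F))) = 4*(F*(-55 + 9*F)) = 4*F*(-55 + 9*F))
1*s(0) - 51 = 1*(4*0*(-55 + 9*0)) - 51 = 1*(4*0*(-55 + 0)) - 51 = 1*(4*0*(-55)) - 51 = 1*0 - 51 = 0 - 51 = -51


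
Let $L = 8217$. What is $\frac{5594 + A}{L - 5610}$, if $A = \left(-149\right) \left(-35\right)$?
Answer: $\frac{3603}{869} \approx 4.1461$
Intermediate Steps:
$A = 5215$
$\frac{5594 + A}{L - 5610} = \frac{5594 + 5215}{8217 - 5610} = \frac{10809}{2607} = 10809 \cdot \frac{1}{2607} = \frac{3603}{869}$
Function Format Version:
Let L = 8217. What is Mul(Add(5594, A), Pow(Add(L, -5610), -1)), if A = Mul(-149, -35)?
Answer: Rational(3603, 869) ≈ 4.1461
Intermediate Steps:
A = 5215
Mul(Add(5594, A), Pow(Add(L, -5610), -1)) = Mul(Add(5594, 5215), Pow(Add(8217, -5610), -1)) = Mul(10809, Pow(2607, -1)) = Mul(10809, Rational(1, 2607)) = Rational(3603, 869)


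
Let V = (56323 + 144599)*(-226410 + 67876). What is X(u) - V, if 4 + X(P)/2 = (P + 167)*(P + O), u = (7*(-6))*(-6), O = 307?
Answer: 31853436782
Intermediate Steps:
V = -31852968348 (V = 200922*(-158534) = -31852968348)
u = 252 (u = -42*(-6) = 252)
X(P) = -8 + 2*(167 + P)*(307 + P) (X(P) = -8 + 2*((P + 167)*(P + 307)) = -8 + 2*((167 + P)*(307 + P)) = -8 + 2*(167 + P)*(307 + P))
X(u) - V = (102530 + 2*252² + 948*252) - 1*(-31852968348) = (102530 + 2*63504 + 238896) + 31852968348 = (102530 + 127008 + 238896) + 31852968348 = 468434 + 31852968348 = 31853436782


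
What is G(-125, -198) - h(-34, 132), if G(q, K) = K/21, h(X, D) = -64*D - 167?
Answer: 60239/7 ≈ 8605.6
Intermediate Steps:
h(X, D) = -167 - 64*D
G(q, K) = K/21 (G(q, K) = K*(1/21) = K/21)
G(-125, -198) - h(-34, 132) = (1/21)*(-198) - (-167 - 64*132) = -66/7 - (-167 - 8448) = -66/7 - 1*(-8615) = -66/7 + 8615 = 60239/7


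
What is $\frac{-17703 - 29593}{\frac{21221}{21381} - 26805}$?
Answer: $\frac{252808944}{143274121} \approx 1.7645$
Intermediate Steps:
$\frac{-17703 - 29593}{\frac{21221}{21381} - 26805} = - \frac{47296}{21221 \cdot \frac{1}{21381} - 26805} = - \frac{47296}{\frac{21221}{21381} - 26805} = - \frac{47296}{- \frac{573096484}{21381}} = \left(-47296\right) \left(- \frac{21381}{573096484}\right) = \frac{252808944}{143274121}$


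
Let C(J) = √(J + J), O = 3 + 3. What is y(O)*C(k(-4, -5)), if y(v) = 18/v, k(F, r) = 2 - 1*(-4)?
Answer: 6*√3 ≈ 10.392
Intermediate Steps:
k(F, r) = 6 (k(F, r) = 2 + 4 = 6)
O = 6
C(J) = √2*√J (C(J) = √(2*J) = √2*√J)
y(O)*C(k(-4, -5)) = (18/6)*(√2*√6) = (18*(⅙))*(2*√3) = 3*(2*√3) = 6*√3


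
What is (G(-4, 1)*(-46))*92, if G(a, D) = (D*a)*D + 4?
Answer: 0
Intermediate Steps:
G(a, D) = 4 + a*D**2 (G(a, D) = a*D**2 + 4 = 4 + a*D**2)
(G(-4, 1)*(-46))*92 = ((4 - 4*1**2)*(-46))*92 = ((4 - 4*1)*(-46))*92 = ((4 - 4)*(-46))*92 = (0*(-46))*92 = 0*92 = 0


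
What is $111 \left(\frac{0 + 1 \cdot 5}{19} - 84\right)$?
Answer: $- \frac{176601}{19} \approx -9294.8$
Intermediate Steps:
$111 \left(\frac{0 + 1 \cdot 5}{19} - 84\right) = 111 \left(\left(0 + 5\right) \frac{1}{19} - 84\right) = 111 \left(5 \cdot \frac{1}{19} - 84\right) = 111 \left(\frac{5}{19} - 84\right) = 111 \left(- \frac{1591}{19}\right) = - \frac{176601}{19}$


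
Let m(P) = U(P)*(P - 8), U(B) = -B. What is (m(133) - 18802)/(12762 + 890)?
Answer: -35427/13652 ≈ -2.5950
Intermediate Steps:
m(P) = -P*(-8 + P) (m(P) = (-P)*(P - 8) = (-P)*(-8 + P) = -P*(-8 + P))
(m(133) - 18802)/(12762 + 890) = (133*(8 - 1*133) - 18802)/(12762 + 890) = (133*(8 - 133) - 18802)/13652 = (133*(-125) - 18802)*(1/13652) = (-16625 - 18802)*(1/13652) = -35427*1/13652 = -35427/13652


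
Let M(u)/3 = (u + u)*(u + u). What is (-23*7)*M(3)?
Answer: -17388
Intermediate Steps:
M(u) = 12*u² (M(u) = 3*((u + u)*(u + u)) = 3*((2*u)*(2*u)) = 3*(4*u²) = 12*u²)
(-23*7)*M(3) = (-23*7)*(12*3²) = -1932*9 = -161*108 = -17388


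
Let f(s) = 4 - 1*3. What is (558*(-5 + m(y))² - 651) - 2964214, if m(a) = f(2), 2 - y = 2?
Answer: -2955937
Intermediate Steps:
y = 0 (y = 2 - 1*2 = 2 - 2 = 0)
f(s) = 1 (f(s) = 4 - 3 = 1)
m(a) = 1
(558*(-5 + m(y))² - 651) - 2964214 = (558*(-5 + 1)² - 651) - 2964214 = (558*(-4)² - 651) - 2964214 = (558*16 - 651) - 2964214 = (8928 - 651) - 2964214 = 8277 - 2964214 = -2955937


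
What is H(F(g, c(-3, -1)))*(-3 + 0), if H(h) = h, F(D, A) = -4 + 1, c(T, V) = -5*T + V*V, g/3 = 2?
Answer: 9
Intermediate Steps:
g = 6 (g = 3*2 = 6)
c(T, V) = V² - 5*T (c(T, V) = -5*T + V² = V² - 5*T)
F(D, A) = -3
H(F(g, c(-3, -1)))*(-3 + 0) = -3*(-3 + 0) = -3*(-3) = 9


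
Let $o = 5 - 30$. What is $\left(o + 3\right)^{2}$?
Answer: $484$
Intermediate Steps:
$o = -25$ ($o = 5 - 30 = -25$)
$\left(o + 3\right)^{2} = \left(-25 + 3\right)^{2} = \left(-22\right)^{2} = 484$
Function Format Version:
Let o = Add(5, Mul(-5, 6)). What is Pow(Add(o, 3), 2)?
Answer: 484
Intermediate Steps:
o = -25 (o = Add(5, -30) = -25)
Pow(Add(o, 3), 2) = Pow(Add(-25, 3), 2) = Pow(-22, 2) = 484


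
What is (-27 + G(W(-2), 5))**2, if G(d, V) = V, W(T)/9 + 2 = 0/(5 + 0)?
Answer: 484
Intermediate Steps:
W(T) = -18 (W(T) = -18 + 9*(0/(5 + 0)) = -18 + 9*(0/5) = -18 + 9*(0*(1/5)) = -18 + 9*0 = -18 + 0 = -18)
(-27 + G(W(-2), 5))**2 = (-27 + 5)**2 = (-22)**2 = 484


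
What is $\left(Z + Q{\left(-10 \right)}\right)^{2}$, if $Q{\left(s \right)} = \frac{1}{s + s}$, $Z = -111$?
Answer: $\frac{4932841}{400} \approx 12332.0$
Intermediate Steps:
$Q{\left(s \right)} = \frac{1}{2 s}$
$\left(Z + Q{\left(-10 \right)}\right)^{2} = \left(-111 + \frac{1}{2 \left(-10\right)}\right)^{2} = \left(-111 + \frac{1}{2} \left(- \frac{1}{10}\right)\right)^{2} = \left(-111 - \frac{1}{20}\right)^{2} = \left(- \frac{2221}{20}\right)^{2} = \frac{4932841}{400}$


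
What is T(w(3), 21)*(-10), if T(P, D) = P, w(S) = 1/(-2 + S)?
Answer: -10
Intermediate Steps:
T(w(3), 21)*(-10) = -10/(-2 + 3) = -10/1 = 1*(-10) = -10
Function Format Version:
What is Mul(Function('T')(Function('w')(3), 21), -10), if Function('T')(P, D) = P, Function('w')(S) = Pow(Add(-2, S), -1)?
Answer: -10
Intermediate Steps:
Mul(Function('T')(Function('w')(3), 21), -10) = Mul(Pow(Add(-2, 3), -1), -10) = Mul(Pow(1, -1), -10) = Mul(1, -10) = -10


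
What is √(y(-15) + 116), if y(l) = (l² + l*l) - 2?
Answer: 2*√141 ≈ 23.749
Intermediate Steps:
y(l) = -2 + 2*l² (y(l) = (l² + l²) - 2 = 2*l² - 2 = -2 + 2*l²)
√(y(-15) + 116) = √((-2 + 2*(-15)²) + 116) = √((-2 + 2*225) + 116) = √((-2 + 450) + 116) = √(448 + 116) = √564 = 2*√141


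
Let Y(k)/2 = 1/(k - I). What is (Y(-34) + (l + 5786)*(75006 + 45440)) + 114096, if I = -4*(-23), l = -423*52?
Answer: -122995880533/63 ≈ -1.9523e+9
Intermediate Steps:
l = -21996
I = 92
Y(k) = 2/(-92 + k) (Y(k) = 2/(k - 1*92) = 2/(k - 92) = 2/(-92 + k))
(Y(-34) + (l + 5786)*(75006 + 45440)) + 114096 = (2/(-92 - 34) + (-21996 + 5786)*(75006 + 45440)) + 114096 = (2/(-126) - 16210*120446) + 114096 = (2*(-1/126) - 1952429660) + 114096 = (-1/63 - 1952429660) + 114096 = -123003068581/63 + 114096 = -122995880533/63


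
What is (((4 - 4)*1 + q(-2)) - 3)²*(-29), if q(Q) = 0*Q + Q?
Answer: -725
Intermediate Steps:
q(Q) = Q (q(Q) = 0 + Q = Q)
(((4 - 4)*1 + q(-2)) - 3)²*(-29) = (((4 - 4)*1 - 2) - 3)²*(-29) = ((0*1 - 2) - 3)²*(-29) = ((0 - 2) - 3)²*(-29) = (-2 - 3)²*(-29) = (-5)²*(-29) = 25*(-29) = -725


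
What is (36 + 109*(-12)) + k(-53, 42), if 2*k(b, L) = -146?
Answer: -1345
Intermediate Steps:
k(b, L) = -73 (k(b, L) = (1/2)*(-146) = -73)
(36 + 109*(-12)) + k(-53, 42) = (36 + 109*(-12)) - 73 = (36 - 1308) - 73 = -1272 - 73 = -1345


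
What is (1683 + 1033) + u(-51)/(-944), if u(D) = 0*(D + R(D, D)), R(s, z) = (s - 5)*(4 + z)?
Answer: 2716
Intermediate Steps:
R(s, z) = (-5 + s)*(4 + z)
u(D) = 0 (u(D) = 0*(D + (-20 - 5*D + 4*D + D*D)) = 0*(D + (-20 - 5*D + 4*D + D²)) = 0*(D + (-20 + D² - D)) = 0*(-20 + D²) = 0)
(1683 + 1033) + u(-51)/(-944) = (1683 + 1033) + 0/(-944) = 2716 + 0*(-1/944) = 2716 + 0 = 2716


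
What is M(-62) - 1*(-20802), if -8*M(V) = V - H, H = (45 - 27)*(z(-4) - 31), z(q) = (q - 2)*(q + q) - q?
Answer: 20857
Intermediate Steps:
z(q) = -q + 2*q*(-2 + q) (z(q) = (-2 + q)*(2*q) - q = 2*q*(-2 + q) - q = -q + 2*q*(-2 + q))
H = 378 (H = (45 - 27)*(-4*(-5 + 2*(-4)) - 31) = 18*(-4*(-5 - 8) - 31) = 18*(-4*(-13) - 31) = 18*(52 - 31) = 18*21 = 378)
M(V) = 189/4 - V/8 (M(V) = -(V - 1*378)/8 = -(V - 378)/8 = -(-378 + V)/8 = 189/4 - V/8)
M(-62) - 1*(-20802) = (189/4 - ⅛*(-62)) - 1*(-20802) = (189/4 + 31/4) + 20802 = 55 + 20802 = 20857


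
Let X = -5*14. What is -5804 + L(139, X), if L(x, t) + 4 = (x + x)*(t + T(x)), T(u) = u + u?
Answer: 52016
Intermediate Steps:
T(u) = 2*u
X = -70
L(x, t) = -4 + 2*x*(t + 2*x) (L(x, t) = -4 + (x + x)*(t + 2*x) = -4 + (2*x)*(t + 2*x) = -4 + 2*x*(t + 2*x))
-5804 + L(139, X) = -5804 + (-4 + 4*139² + 2*(-70)*139) = -5804 + (-4 + 4*19321 - 19460) = -5804 + (-4 + 77284 - 19460) = -5804 + 57820 = 52016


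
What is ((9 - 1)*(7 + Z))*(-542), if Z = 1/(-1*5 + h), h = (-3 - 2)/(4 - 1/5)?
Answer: -444982/15 ≈ -29665.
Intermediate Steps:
h = -25/19 (h = -5/(4 - 1*1/5) = -5/(4 - 1/5) = -5/19/5 = -5*5/19 = -25/19 ≈ -1.3158)
Z = -19/120 (Z = 1/(-1*5 - 25/19) = 1/(-5 - 25/19) = 1/(-120/19) = -19/120 ≈ -0.15833)
((9 - 1)*(7 + Z))*(-542) = ((9 - 1)*(7 - 19/120))*(-542) = (8*(821/120))*(-542) = (821/15)*(-542) = -444982/15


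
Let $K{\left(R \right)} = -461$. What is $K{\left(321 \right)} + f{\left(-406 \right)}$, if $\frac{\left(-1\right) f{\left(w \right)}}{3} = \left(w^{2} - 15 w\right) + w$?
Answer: $-512021$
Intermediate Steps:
$f{\left(w \right)} = - 3 w^{2} + 42 w$ ($f{\left(w \right)} = - 3 \left(\left(w^{2} - 15 w\right) + w\right) = - 3 \left(w^{2} - 14 w\right) = - 3 w^{2} + 42 w$)
$K{\left(321 \right)} + f{\left(-406 \right)} = -461 + 3 \left(-406\right) \left(14 - -406\right) = -461 + 3 \left(-406\right) \left(14 + 406\right) = -461 + 3 \left(-406\right) 420 = -461 - 511560 = -512021$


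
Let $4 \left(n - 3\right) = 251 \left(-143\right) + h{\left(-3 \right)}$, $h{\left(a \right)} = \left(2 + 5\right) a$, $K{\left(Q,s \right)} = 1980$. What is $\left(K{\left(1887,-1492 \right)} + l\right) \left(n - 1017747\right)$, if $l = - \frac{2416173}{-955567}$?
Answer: $- \frac{10775972159085}{5294} \approx -2.0355 \cdot 10^{9}$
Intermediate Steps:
$h{\left(a \right)} = 7 a$
$n = - \frac{17951}{2}$ ($n = 3 + \frac{251 \left(-143\right) + 7 \left(-3\right)}{4} = 3 + \frac{-35893 - 21}{4} = 3 + \frac{1}{4} \left(-35914\right) = 3 - \frac{17957}{2} = - \frac{17951}{2} \approx -8975.5$)
$l = \frac{6693}{2647}$ ($l = \left(-2416173\right) \left(- \frac{1}{955567}\right) = \frac{6693}{2647} \approx 2.5285$)
$\left(K{\left(1887,-1492 \right)} + l\right) \left(n - 1017747\right) = \left(1980 + \frac{6693}{2647}\right) \left(- \frac{17951}{2} - 1017747\right) = \frac{5247753}{2647} \left(- \frac{2053445}{2}\right) = - \frac{10775972159085}{5294}$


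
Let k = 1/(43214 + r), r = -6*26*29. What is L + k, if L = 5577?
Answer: 215774131/38690 ≈ 5577.0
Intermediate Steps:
r = -4524 (r = -156*29 = -4524)
k = 1/38690 (k = 1/(43214 - 4524) = 1/38690 ≈ 2.5846e-5)
L + k = 5577 + 1/38690 = 215774131/38690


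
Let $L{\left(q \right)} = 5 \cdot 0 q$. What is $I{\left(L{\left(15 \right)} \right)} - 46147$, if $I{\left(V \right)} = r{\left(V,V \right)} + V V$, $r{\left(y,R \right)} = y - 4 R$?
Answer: $-46147$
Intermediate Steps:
$L{\left(q \right)} = 0$ ($L{\left(q \right)} = 0 q = 0$)
$I{\left(V \right)} = V^{2} - 3 V$ ($I{\left(V \right)} = \left(V - 4 V\right) + V V = - 3 V + V^{2} = V^{2} - 3 V$)
$I{\left(L{\left(15 \right)} \right)} - 46147 = 0 \left(-3 + 0\right) - 46147 = 0 \left(-3\right) - 46147 = 0 - 46147 = -46147$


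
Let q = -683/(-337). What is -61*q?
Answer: -41663/337 ≈ -123.63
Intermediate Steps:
q = 683/337 (q = -683*(-1/337) = 683/337 ≈ 2.0267)
-61*q = -61*683/337 = -41663/337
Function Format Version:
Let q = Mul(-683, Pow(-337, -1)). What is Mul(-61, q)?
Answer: Rational(-41663, 337) ≈ -123.63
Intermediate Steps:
q = Rational(683, 337) (q = Mul(-683, Rational(-1, 337)) = Rational(683, 337) ≈ 2.0267)
Mul(-61, q) = Mul(-61, Rational(683, 337)) = Rational(-41663, 337)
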